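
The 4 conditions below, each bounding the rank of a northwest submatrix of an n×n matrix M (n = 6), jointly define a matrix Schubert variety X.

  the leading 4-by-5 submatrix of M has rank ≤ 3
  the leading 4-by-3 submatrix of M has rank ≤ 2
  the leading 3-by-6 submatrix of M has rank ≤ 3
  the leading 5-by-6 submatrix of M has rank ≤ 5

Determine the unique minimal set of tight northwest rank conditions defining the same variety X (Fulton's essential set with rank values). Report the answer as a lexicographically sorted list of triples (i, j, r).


Propagating the 4 rank bounds to every northwest block:

  row 1: 1  1  1  1  1  1
  row 2: 1  2  2  2  2  2
  row 3: 1  2  2  3  3  3
  row 4: 1  2  2  3  3  4
  row 5: 1  2  3  4  4  5
  row 6: 1  2  3  4  5  6

reading off 1-entries of Δ²R: w = (1, 2, 4, 6, 3, 5).

D(w) has 3 cells with 2 SE-corners; essential set:

[(4, 3, 2), (4, 5, 3)]


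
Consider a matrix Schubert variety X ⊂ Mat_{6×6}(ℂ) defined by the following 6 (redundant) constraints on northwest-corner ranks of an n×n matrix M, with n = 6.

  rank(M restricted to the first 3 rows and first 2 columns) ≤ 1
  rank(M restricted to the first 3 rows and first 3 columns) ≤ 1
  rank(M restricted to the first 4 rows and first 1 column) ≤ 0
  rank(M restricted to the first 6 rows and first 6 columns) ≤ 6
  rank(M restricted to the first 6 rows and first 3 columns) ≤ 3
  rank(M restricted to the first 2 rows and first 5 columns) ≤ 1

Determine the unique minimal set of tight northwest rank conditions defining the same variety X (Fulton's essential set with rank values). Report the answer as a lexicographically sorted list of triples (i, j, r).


Computing R[i][j] = min implied NW-rank bound (n=6, 6 conditions):

  R[1]: 0, 1, 1, 1, 1, 1
  R[2]: 0, 1, 1, 1, 1, 2
  R[3]: 0, 1, 1, 2, 2, 3
  R[4]: 0, 1, 2, 3, 3, 4
  R[5]: 1, 2, 3, 4, 4, 5
  R[6]: 1, 2, 3, 4, 5, 6

second differences of R give the permutation w = (2, 6, 4, 3, 1, 5).

Rothe diagram D(w) (8 cells), 3 SE-corners (essential conditions):

[(2, 5, 1), (3, 3, 1), (4, 1, 0)]


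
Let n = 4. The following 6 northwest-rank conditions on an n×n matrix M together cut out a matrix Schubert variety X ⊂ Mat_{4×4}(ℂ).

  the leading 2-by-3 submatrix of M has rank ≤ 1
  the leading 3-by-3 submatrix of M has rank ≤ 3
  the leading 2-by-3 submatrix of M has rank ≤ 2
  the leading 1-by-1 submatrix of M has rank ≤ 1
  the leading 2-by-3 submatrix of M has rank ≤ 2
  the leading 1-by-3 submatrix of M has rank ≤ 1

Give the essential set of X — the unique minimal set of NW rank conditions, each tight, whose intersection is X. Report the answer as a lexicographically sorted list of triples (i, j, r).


Rank table r_w(4×4) implied by the 6 constraints:

  R[1]: 1, 1, 1, 1
  R[2]: 1, 1, 1, 2
  R[3]: 1, 2, 2, 3
  R[4]: 1, 2, 3, 4

hence w(1..4) = (1, 4, 2, 3).

1 SE-corner of the 2-cell Rothe diagram gives Ess(w):

[(2, 3, 1)]


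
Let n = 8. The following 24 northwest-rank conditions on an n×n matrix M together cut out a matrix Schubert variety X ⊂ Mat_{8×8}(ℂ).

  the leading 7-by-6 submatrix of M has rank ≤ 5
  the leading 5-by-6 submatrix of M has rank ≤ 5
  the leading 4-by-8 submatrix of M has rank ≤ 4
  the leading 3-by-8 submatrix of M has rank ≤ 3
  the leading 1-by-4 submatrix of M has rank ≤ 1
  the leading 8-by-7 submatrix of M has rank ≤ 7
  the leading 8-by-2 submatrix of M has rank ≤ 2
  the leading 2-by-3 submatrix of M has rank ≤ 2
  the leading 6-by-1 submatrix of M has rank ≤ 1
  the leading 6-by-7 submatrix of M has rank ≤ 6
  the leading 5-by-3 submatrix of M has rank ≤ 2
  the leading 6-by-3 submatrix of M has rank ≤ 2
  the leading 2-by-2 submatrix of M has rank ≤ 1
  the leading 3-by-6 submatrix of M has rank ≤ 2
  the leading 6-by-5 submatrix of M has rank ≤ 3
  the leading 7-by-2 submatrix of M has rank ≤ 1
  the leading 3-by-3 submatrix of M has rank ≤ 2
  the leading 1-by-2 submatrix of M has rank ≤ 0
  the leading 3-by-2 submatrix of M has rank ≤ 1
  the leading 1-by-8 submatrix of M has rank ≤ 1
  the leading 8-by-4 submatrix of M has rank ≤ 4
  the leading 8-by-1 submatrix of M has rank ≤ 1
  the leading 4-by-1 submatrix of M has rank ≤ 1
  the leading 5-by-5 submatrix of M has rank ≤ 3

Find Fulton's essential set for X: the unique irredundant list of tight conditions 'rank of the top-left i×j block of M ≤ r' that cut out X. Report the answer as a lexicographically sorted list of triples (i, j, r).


Recovering R(i,j) via the rank-extension bound from the 24 conditions:

  i=1: 0 | 0 | 1 | 1 | 1 | 1 | 1 | 1
  i=2: 1 | 1 | 2 | 2 | 2 | 2 | 2 | 2
  i=3: 1 | 1 | 2 | 2 | 2 | 2 | 3 | 3
  i=4: 1 | 1 | 2 | 3 | 3 | 3 | 4 | 4
  i=5: 1 | 1 | 2 | 3 | 3 | 4 | 5 | 5
  i=6: 1 | 1 | 2 | 3 | 3 | 4 | 5 | 6
  i=7: 1 | 1 | 2 | 3 | 4 | 5 | 6 | 7
  i=8: 1 | 2 | 3 | 4 | 5 | 6 | 7 | 8

the unique w with this rank table is (3, 1, 7, 4, 6, 8, 5, 2).

|D(w)|=12, |Ess(w)|=4:

[(1, 2, 0), (3, 6, 2), (6, 5, 3), (7, 2, 1)]


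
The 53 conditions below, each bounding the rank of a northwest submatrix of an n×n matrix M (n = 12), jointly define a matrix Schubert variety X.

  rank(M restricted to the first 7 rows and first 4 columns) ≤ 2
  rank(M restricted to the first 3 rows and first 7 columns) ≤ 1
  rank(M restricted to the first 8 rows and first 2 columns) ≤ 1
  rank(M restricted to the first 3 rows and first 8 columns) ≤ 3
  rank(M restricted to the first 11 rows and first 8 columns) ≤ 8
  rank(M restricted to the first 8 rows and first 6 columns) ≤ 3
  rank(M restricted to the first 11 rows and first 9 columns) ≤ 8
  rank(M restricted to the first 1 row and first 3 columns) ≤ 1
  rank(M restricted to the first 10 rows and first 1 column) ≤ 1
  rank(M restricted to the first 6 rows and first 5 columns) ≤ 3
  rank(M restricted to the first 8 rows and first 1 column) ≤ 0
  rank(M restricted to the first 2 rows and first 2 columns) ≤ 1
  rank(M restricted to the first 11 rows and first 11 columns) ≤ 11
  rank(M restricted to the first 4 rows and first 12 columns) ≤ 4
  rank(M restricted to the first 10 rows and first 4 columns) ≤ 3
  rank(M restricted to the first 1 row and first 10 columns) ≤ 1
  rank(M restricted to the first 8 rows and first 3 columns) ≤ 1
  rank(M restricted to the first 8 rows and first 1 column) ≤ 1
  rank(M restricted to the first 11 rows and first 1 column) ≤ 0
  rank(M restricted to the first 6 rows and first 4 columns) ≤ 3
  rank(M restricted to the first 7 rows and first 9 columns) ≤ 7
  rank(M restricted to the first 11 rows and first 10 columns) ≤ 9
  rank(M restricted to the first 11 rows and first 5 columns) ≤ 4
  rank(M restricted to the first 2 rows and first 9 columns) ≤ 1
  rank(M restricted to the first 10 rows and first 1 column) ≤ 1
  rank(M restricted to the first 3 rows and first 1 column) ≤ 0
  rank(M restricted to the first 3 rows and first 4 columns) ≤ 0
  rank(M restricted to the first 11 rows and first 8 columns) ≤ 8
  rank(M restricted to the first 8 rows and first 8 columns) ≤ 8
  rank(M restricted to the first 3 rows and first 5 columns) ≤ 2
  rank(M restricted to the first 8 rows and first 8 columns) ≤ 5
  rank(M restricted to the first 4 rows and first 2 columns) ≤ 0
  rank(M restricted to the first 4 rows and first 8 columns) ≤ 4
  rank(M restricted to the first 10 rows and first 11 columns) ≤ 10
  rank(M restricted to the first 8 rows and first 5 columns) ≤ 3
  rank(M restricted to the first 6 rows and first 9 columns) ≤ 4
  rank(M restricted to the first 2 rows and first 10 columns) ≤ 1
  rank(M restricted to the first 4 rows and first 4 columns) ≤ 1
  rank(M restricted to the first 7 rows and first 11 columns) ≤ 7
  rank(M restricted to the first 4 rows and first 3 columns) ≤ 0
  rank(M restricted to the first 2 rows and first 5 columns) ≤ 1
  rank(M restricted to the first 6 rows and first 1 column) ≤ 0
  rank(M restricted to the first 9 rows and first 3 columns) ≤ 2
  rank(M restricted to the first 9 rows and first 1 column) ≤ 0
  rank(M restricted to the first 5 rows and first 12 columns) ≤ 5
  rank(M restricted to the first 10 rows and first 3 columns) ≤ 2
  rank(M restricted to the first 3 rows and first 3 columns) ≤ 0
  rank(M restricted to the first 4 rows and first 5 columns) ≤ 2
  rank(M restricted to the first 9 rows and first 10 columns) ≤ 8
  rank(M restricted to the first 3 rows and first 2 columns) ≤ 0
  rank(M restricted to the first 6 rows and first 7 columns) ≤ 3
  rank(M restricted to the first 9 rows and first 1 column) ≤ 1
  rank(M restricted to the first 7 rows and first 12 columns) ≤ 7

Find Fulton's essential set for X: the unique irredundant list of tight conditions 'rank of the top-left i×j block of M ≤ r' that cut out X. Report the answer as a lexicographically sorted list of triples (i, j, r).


Reconstructing r_w from the 53 given conditions:

  0 | 0 | 0 | 0 | 1 | 1 | 1 | 1 | 1 | 1 | 1 | 1
  0 | 0 | 0 | 0 | 1 | 1 | 1 | 1 | 1 | 1 | 2 | 2
  0 | 0 | 0 | 0 | 1 | 1 | 1 | 2 | 2 | 2 | 3 | 3
  0 | 0 | 0 | 1 | 2 | 2 | 2 | 3 | 3 | 3 | 4 | 4
  0 | 1 | 1 | 2 | 3 | 3 | 3 | 4 | 4 | 4 | 5 | 5
  0 | 1 | 1 | 2 | 3 | 3 | 3 | 4 | 4 | 5 | 6 | 6
  0 | 1 | 1 | 2 | 3 | 3 | 4 | 5 | 5 | 6 | 7 | 7
  0 | 1 | 1 | 2 | 3 | 3 | 4 | 5 | 6 | 7 | 8 | 8
  0 | 1 | 2 | 3 | 4 | 4 | 5 | 6 | 7 | 8 | 9 | 9
  0 | 1 | 2 | 3 | 4 | 5 | 6 | 7 | 8 | 9 | 10 | 10
  0 | 1 | 2 | 3 | 4 | 5 | 6 | 7 | 8 | 9 | 10 | 11
  1 | 2 | 3 | 4 | 5 | 6 | 7 | 8 | 9 | 10 | 11 | 12

so w = (5, 11, 8, 4, 2, 10, 7, 9, 3, 6, 12, 1).

Rothe diagram D(w) (37 cells), 9 SE-corners (essential conditions):

[(2, 10, 1), (3, 4, 0), (3, 7, 1), (4, 3, 0), (6, 7, 3), (6, 9, 4), (8, 3, 1), (8, 6, 3), (11, 1, 0)]


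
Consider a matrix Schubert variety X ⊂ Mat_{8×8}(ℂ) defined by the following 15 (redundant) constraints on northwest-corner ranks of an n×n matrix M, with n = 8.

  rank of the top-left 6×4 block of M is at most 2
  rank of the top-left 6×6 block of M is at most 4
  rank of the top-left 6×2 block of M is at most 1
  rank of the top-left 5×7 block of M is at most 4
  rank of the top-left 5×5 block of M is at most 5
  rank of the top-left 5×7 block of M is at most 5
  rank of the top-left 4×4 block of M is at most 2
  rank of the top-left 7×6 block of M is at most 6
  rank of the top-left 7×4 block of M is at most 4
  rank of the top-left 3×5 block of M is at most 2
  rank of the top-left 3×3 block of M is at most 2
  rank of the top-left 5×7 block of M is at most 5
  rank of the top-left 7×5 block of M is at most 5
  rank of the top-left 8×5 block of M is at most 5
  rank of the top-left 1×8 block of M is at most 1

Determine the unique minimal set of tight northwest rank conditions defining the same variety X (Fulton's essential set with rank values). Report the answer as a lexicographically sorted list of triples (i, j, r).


Propagating the 15 rank bounds to every northwest block:

  row 1: 1  1  1  1  1  1  1  1
  row 2: 1  1  2  2  2  2  2  2
  row 3: 1  1  2  2  2  3  3  3
  row 4: 1  1  2  2  3  4  4  4
  row 5: 1  1  2  2  3  4  4  5
  row 6: 1  1  2  2  3  4  5  6
  row 7: 1  2  3  3  4  5  6  7
  row 8: 1  2  3  4  5  6  7  8

reading off 1-entries of Δ²R: w = (1, 3, 6, 5, 8, 7, 2, 4).

4 SE-corners of the 11-cell Rothe diagram give Ess(w):

[(3, 5, 2), (5, 7, 4), (6, 2, 1), (6, 4, 2)]


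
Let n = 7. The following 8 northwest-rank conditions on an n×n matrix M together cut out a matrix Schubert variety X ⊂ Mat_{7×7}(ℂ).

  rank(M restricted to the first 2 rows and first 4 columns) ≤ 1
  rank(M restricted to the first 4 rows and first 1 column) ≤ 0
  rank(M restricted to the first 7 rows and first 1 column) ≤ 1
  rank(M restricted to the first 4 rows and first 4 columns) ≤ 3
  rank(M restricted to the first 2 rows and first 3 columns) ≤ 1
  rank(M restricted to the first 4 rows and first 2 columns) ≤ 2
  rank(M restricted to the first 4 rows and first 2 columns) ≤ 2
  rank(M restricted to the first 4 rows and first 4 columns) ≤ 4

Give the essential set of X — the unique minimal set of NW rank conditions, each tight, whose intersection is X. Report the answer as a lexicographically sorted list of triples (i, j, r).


Computing R[i][j] = min implied NW-rank bound (n=7, 8 conditions):

  R[1]: 0  1  1  1  1  1  1
  R[2]: 0  1  1  1  2  2  2
  R[3]: 0  1  2  2  3  3  3
  R[4]: 0  1  2  3  4  4  4
  R[5]: 1  2  3  4  5  5  5
  R[6]: 1  2  3  4  5  6  6
  R[7]: 1  2  3  4  5  6  7

reading off 1-entries of Δ²R: w = (2, 5, 3, 4, 1, 6, 7).

Fulton essential set (2 of the 6 Rothe cells):

[(2, 4, 1), (4, 1, 0)]


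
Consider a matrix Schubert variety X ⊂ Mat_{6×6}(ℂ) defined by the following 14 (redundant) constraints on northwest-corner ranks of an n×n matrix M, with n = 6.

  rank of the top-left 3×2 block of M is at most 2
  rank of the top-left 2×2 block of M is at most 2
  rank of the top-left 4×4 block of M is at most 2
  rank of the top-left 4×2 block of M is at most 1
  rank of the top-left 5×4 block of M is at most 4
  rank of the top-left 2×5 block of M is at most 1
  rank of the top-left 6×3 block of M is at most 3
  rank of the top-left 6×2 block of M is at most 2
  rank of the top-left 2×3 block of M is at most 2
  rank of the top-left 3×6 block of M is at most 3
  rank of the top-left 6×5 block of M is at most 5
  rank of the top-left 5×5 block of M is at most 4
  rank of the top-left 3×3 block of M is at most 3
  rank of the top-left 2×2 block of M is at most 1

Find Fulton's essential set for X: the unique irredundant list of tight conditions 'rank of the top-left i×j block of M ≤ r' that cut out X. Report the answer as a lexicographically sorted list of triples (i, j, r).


Reconstructing r_w from the 14 given conditions:

  R[1]: 1 1 1 1 1 1
  R[2]: 1 1 1 1 1 2
  R[3]: 1 1 2 2 2 3
  R[4]: 1 1 2 2 3 4
  R[5]: 1 2 3 3 4 5
  R[6]: 1 2 3 4 5 6

so w = (1, 6, 3, 5, 2, 4).

3 SE-corners of the 7-cell Rothe diagram give Ess(w):

[(2, 5, 1), (4, 2, 1), (4, 4, 2)]


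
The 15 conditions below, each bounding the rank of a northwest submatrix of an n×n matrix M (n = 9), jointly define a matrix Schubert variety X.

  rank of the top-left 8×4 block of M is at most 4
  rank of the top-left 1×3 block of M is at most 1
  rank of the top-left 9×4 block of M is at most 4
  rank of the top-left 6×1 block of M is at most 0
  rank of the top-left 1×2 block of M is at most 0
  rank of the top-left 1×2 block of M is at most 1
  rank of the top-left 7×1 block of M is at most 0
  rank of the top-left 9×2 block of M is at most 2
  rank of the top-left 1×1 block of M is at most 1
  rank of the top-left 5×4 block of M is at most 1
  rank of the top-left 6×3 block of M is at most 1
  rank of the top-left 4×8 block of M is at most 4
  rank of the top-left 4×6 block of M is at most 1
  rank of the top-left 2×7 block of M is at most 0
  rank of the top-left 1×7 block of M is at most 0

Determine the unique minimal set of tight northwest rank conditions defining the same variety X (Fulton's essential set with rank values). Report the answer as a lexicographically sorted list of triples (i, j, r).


Computing R[i][j] = min implied NW-rank bound (n=9, 15 conditions):

  0, 0, 0, 0, 0, 0, 0, 1, 1
  0, 0, 0, 0, 0, 0, 0, 1, 2
  0, 1, 1, 1, 1, 1, 1, 2, 3
  0, 1, 1, 1, 1, 1, 2, 3, 4
  0, 1, 1, 1, 2, 2, 3, 4, 5
  0, 1, 1, 2, 3, 3, 4, 5, 6
  0, 1, 2, 3, 4, 4, 5, 6, 7
  1, 2, 3, 4, 5, 5, 6, 7, 8
  1, 2, 3, 4, 5, 6, 7, 8, 9

hence w(1..9) = (8, 9, 2, 7, 5, 4, 3, 1, 6).

D(w) has 26 cells with 5 SE-corners; essential set:

[(2, 7, 0), (4, 6, 1), (5, 4, 1), (6, 3, 1), (7, 1, 0)]


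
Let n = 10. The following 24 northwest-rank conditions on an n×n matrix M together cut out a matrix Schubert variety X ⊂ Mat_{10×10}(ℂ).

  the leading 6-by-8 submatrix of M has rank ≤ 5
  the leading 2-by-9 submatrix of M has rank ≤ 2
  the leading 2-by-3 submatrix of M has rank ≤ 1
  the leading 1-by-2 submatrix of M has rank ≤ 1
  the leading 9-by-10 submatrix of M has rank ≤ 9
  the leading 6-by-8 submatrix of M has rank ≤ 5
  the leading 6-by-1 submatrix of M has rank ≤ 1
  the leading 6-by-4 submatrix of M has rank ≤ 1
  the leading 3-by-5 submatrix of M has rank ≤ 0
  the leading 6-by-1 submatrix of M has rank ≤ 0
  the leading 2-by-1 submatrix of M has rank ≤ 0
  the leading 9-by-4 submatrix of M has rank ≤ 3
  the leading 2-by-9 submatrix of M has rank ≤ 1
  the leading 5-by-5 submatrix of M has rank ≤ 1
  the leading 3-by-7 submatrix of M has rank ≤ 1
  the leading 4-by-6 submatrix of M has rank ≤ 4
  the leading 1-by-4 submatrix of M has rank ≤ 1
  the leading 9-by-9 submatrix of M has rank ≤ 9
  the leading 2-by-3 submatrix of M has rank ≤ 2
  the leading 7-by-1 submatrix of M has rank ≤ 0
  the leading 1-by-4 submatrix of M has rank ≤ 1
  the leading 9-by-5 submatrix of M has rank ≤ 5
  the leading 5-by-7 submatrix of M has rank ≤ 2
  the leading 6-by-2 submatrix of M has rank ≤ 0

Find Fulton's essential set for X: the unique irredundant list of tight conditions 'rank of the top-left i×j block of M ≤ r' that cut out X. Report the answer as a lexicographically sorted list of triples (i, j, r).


Reconstructing r_w from the 24 given conditions:

  row 1: 0  0  0  0  0  1  1  1  1  1
  row 2: 0  0  0  0  0  1  1  1  1  2
  row 3: 0  0  0  0  0  1  1  2  2  3
  row 4: 0  0  1  1  1  2  2  3  3  4
  row 5: 0  0  1  1  1  2  2  3  4  5
  row 6: 0  0  1  1  2  3  3  4  5  6
  row 7: 0  1  2  2  3  4  4  5  6  7
  row 8: 1  2  3  3  4  5  5  6  7  8
  row 9: 1  2  3  3  4  5  6  7  8  9
  row 10: 1  2  3  4  5  6  7  8  9  10

the unique w with this rank table is (6, 10, 8, 3, 9, 5, 2, 1, 7, 4).

|D(w)|=31, |Ess(w)|=9:

[(2, 9, 1), (3, 5, 0), (3, 7, 1), (5, 5, 1), (5, 7, 2), (6, 2, 0), (6, 4, 1), (7, 1, 0), (9, 4, 3)]


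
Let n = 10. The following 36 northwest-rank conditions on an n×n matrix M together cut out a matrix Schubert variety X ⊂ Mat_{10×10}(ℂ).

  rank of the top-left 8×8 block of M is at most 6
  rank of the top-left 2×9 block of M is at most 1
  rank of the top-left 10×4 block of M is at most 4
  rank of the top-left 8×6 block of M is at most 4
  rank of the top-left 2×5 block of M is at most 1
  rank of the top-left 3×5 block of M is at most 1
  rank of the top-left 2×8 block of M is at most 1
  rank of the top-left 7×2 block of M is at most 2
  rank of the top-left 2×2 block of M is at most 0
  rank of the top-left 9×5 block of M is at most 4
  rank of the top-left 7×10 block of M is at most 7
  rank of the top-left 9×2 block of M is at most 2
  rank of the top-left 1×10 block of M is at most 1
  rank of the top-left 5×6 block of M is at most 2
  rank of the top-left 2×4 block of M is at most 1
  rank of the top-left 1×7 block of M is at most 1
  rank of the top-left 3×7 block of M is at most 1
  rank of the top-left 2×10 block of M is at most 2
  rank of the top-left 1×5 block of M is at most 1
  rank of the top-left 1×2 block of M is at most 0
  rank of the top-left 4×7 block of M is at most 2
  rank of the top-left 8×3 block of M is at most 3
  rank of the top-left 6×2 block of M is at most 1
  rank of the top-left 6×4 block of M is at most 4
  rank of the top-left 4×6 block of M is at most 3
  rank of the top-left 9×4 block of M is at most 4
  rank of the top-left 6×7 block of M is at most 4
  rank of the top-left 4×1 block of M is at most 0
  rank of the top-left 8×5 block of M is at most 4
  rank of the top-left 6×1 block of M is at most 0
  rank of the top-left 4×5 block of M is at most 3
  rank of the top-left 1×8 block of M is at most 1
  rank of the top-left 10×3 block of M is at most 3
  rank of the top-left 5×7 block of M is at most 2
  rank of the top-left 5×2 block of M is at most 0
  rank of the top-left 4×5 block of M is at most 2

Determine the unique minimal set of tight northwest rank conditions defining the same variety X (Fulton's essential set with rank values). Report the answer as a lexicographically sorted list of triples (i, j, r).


Recovering R(i,j) via the rank-extension bound from the 36 conditions:

  i=1: 0  0  1  1  1  1  1  1  1  1
  i=2: 0  0  1  1  1  1  1  1  1  2
  i=3: 0  0  1  1  1  1  1  2  2  3
  i=4: 0  0  1  2  2  2  2  3  3  4
  i=5: 0  0  1  2  2  2  2  3  4  5
  i=6: 0  1  2  3  3  3  3  4  5  6
  i=7: 1  2  3  4  4  4  4  5  6  7
  i=8: 1  2  3  4  4  4  5  6  7  8
  i=9: 1  2  3  4  4  5  6  7  8  9
  i=10: 1  2  3  4  5  6  7  8  9  10

so w = (3, 10, 8, 4, 9, 2, 1, 7, 6, 5).

Fulton essential set (7 of the 27 Rothe cells):

[(2, 9, 1), (3, 7, 1), (5, 2, 0), (5, 7, 2), (6, 1, 0), (8, 6, 4), (9, 5, 4)]


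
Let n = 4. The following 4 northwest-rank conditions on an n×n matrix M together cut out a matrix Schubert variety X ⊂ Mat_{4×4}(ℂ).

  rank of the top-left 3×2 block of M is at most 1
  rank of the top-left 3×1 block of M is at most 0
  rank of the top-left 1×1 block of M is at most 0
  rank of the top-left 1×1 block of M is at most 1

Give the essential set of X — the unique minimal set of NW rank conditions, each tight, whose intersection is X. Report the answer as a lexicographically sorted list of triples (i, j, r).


Reconstructing r_w from the 4 given conditions:

  0  1  1  1
  0  1  2  2
  0  1  2  3
  1  2  3  4

the unique w with this rank table is (2, 3, 4, 1).

Rothe diagram D(w) (3 cells), 1 SE-corner (essential condition):

[(3, 1, 0)]


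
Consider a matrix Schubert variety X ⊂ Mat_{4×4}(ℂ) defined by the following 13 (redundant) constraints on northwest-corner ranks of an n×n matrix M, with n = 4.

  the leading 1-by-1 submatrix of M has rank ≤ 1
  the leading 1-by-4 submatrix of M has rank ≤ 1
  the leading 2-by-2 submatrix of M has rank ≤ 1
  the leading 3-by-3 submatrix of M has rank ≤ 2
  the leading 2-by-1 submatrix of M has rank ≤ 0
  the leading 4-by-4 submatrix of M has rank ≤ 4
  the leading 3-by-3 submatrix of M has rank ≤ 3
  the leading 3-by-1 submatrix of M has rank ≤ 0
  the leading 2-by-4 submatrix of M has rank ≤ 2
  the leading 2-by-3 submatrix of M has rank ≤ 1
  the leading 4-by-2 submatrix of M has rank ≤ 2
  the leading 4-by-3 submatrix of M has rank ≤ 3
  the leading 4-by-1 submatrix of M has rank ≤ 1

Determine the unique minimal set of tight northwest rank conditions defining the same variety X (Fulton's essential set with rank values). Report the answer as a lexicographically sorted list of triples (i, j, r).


Propagating the 13 rank bounds to every northwest block:

  R[1]: 0 1 1 1
  R[2]: 0 1 1 2
  R[3]: 0 1 2 3
  R[4]: 1 2 3 4

hence w(1..4) = (2, 4, 3, 1).

ℓ(w)=4; the 2 essential cells (i,j,r):

[(2, 3, 1), (3, 1, 0)]


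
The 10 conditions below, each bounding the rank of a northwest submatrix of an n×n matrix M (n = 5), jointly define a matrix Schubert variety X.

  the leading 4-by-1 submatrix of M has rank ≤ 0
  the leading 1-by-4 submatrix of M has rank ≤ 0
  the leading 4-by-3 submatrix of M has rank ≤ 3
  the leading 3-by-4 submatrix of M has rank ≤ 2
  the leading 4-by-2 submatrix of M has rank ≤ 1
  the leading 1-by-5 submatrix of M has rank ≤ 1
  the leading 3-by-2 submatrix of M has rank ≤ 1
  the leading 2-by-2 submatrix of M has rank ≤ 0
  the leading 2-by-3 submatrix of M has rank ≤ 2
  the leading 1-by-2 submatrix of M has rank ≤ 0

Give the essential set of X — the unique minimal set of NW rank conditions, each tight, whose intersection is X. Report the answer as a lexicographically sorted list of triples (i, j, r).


Rank table r_w(5×5) implied by the 10 constraints:

  R[1]: 0 0 0 0 1
  R[2]: 0 0 1 1 2
  R[3]: 0 1 2 2 3
  R[4]: 0 1 2 3 4
  R[5]: 1 2 3 4 5

so w = (5, 3, 2, 4, 1).

Rothe diagram D(w) (8 cells), 3 SE-corners (essential conditions):

[(1, 4, 0), (2, 2, 0), (4, 1, 0)]


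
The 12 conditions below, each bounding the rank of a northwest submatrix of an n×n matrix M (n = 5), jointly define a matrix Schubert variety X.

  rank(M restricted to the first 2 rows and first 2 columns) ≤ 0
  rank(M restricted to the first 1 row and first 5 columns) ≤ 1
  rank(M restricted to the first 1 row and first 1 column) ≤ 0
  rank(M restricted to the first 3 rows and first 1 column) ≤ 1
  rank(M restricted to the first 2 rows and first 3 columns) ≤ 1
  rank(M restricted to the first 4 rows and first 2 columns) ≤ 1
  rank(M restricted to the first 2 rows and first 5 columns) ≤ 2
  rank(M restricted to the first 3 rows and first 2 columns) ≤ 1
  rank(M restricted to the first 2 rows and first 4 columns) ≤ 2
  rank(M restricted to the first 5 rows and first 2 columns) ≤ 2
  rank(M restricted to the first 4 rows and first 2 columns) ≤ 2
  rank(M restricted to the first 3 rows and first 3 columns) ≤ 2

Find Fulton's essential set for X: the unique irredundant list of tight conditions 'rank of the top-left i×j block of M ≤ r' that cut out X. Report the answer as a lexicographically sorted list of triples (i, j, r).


Reconstructing r_w from the 12 given conditions:

  row 1: 0 | 0 | 1 | 1 | 1
  row 2: 0 | 0 | 1 | 2 | 2
  row 3: 1 | 1 | 2 | 3 | 3
  row 4: 1 | 1 | 2 | 3 | 4
  row 5: 1 | 2 | 3 | 4 | 5

hence w(1..5) = (3, 4, 1, 5, 2).

Fulton essential set (2 of the 5 Rothe cells):

[(2, 2, 0), (4, 2, 1)]


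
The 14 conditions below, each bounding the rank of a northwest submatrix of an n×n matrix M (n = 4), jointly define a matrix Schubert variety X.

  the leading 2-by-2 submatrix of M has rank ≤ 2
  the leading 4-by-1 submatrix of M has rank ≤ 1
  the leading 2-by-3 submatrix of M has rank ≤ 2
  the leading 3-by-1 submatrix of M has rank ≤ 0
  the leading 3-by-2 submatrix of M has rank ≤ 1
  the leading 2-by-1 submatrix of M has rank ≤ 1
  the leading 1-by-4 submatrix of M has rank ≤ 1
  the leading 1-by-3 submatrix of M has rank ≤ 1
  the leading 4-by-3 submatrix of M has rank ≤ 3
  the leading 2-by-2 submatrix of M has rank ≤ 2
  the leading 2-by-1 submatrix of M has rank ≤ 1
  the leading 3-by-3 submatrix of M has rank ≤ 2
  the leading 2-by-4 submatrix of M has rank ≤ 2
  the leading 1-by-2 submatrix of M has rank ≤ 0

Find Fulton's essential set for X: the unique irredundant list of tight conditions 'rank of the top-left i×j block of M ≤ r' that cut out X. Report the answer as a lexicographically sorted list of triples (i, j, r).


Reconstructing r_w from the 14 given conditions:

  0  0  1  1
  0  1  2  2
  0  1  2  3
  1  2  3  4

reading off 1-entries of Δ²R: w = (3, 2, 4, 1).

D(w) has 4 cells with 2 SE-corners; essential set:

[(1, 2, 0), (3, 1, 0)]


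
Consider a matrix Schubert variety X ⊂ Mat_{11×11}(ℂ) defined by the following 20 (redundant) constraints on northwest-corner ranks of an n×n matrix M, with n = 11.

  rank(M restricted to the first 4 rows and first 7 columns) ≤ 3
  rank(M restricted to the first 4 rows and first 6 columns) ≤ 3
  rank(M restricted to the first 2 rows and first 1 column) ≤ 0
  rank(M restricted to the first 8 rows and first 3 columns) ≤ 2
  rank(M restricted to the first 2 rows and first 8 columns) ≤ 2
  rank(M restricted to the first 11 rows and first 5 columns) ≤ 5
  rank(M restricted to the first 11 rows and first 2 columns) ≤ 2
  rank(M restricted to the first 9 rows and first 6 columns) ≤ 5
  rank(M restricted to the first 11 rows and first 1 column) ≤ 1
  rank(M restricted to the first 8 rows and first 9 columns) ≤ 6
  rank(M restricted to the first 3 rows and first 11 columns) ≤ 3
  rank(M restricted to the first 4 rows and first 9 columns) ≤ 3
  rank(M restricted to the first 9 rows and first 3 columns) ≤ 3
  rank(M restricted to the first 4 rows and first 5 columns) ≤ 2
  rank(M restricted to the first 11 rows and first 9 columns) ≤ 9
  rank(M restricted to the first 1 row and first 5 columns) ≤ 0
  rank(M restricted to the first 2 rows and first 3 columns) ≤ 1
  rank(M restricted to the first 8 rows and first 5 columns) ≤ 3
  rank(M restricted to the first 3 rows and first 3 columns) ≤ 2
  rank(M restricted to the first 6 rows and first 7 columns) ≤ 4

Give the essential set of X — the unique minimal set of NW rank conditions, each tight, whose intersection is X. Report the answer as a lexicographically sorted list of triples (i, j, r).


Propagating the 20 rank bounds to every northwest block:

  R[1]: 0, 0, 0, 0, 0, 1, 1, 1, 1, 1, 1
  R[2]: 0, 1, 1, 1, 1, 2, 2, 2, 2, 2, 2
  R[3]: 1, 2, 2, 2, 2, 3, 3, 3, 3, 3, 3
  R[4]: 1, 2, 2, 2, 2, 3, 3, 3, 3, 4, 4
  R[5]: 1, 2, 2, 3, 3, 4, 4, 4, 4, 5, 5
  R[6]: 1, 2, 2, 3, 3, 4, 4, 5, 5, 6, 6
  R[7]: 1, 2, 2, 3, 3, 4, 5, 6, 6, 7, 7
  R[8]: 1, 2, 2, 3, 3, 4, 5, 6, 6, 7, 8
  R[9]: 1, 2, 3, 4, 4, 5, 6, 7, 7, 8, 9
  R[10]: 1, 2, 3, 4, 5, 6, 7, 8, 8, 9, 10
  R[11]: 1, 2, 3, 4, 5, 6, 7, 8, 9, 10, 11

second differences of R give the permutation w = (6, 2, 1, 10, 4, 8, 7, 11, 3, 5, 9).

Fulton essential set (8 of the 21 Rothe cells):

[(1, 5, 0), (2, 1, 0), (4, 5, 2), (4, 9, 3), (6, 7, 4), (8, 3, 2), (8, 5, 3), (8, 9, 6)]


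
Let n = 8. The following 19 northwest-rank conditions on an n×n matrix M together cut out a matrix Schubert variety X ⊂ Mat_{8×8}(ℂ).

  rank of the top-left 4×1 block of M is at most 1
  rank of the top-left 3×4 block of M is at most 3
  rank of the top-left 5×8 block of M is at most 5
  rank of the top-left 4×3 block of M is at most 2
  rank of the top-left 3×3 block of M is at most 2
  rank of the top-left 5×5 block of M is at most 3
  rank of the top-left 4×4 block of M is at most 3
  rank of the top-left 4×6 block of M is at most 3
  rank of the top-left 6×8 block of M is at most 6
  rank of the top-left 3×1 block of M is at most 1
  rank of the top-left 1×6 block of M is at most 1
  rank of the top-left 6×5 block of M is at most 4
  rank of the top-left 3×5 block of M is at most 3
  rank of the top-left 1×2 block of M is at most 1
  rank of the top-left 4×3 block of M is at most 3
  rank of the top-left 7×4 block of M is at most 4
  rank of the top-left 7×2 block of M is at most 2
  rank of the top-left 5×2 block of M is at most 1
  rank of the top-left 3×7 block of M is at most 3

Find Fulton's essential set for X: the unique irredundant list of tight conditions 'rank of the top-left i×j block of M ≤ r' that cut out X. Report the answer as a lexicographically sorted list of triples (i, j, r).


Rank table r_w(8×8) implied by the 19 constraints:

  1 | 1 | 1 | 1 | 1 | 1 | 1 | 1
  1 | 1 | 2 | 2 | 2 | 2 | 2 | 2
  1 | 1 | 2 | 3 | 3 | 3 | 3 | 3
  1 | 1 | 2 | 3 | 3 | 3 | 4 | 4
  1 | 1 | 2 | 3 | 3 | 4 | 5 | 5
  1 | 2 | 3 | 4 | 4 | 5 | 6 | 6
  1 | 2 | 3 | 4 | 5 | 6 | 7 | 7
  1 | 2 | 3 | 4 | 5 | 6 | 7 | 8

giving w = (1, 3, 4, 7, 6, 2, 5, 8) via Δ²R.

ℓ(w)=7; the 3 essential cells (i,j,r):

[(4, 6, 3), (5, 2, 1), (5, 5, 3)]


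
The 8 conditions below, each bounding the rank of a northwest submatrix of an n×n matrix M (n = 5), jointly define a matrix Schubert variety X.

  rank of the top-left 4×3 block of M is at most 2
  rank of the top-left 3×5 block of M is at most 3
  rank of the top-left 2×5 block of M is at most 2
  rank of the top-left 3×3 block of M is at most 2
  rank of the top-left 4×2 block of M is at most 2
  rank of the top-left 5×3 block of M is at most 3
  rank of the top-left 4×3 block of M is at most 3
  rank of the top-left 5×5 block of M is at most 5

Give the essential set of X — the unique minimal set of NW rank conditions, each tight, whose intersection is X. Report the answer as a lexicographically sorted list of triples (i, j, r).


Propagating the 8 rank bounds to every northwest block:

  i=1: 1  1  1  1  1
  i=2: 1  2  2  2  2
  i=3: 1  2  2  3  3
  i=4: 1  2  2  3  4
  i=5: 1  2  3  4  5

second differences of R give the permutation w = (1, 2, 4, 5, 3).

Fulton essential set (1 of the 2 Rothe cells):

[(4, 3, 2)]


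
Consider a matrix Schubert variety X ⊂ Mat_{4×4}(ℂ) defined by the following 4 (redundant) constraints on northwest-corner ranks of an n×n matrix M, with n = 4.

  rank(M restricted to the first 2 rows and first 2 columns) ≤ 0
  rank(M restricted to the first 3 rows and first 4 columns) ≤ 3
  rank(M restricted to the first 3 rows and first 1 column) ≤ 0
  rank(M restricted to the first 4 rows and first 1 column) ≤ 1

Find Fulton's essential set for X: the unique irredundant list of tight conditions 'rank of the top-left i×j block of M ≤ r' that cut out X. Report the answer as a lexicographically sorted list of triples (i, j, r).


Rank table r_w(4×4) implied by the 4 constraints:

  0  0  1  1
  0  0  1  2
  0  1  2  3
  1  2  3  4

giving w = (3, 4, 2, 1) via Δ²R.

Fulton essential set (2 of the 5 Rothe cells):

[(2, 2, 0), (3, 1, 0)]


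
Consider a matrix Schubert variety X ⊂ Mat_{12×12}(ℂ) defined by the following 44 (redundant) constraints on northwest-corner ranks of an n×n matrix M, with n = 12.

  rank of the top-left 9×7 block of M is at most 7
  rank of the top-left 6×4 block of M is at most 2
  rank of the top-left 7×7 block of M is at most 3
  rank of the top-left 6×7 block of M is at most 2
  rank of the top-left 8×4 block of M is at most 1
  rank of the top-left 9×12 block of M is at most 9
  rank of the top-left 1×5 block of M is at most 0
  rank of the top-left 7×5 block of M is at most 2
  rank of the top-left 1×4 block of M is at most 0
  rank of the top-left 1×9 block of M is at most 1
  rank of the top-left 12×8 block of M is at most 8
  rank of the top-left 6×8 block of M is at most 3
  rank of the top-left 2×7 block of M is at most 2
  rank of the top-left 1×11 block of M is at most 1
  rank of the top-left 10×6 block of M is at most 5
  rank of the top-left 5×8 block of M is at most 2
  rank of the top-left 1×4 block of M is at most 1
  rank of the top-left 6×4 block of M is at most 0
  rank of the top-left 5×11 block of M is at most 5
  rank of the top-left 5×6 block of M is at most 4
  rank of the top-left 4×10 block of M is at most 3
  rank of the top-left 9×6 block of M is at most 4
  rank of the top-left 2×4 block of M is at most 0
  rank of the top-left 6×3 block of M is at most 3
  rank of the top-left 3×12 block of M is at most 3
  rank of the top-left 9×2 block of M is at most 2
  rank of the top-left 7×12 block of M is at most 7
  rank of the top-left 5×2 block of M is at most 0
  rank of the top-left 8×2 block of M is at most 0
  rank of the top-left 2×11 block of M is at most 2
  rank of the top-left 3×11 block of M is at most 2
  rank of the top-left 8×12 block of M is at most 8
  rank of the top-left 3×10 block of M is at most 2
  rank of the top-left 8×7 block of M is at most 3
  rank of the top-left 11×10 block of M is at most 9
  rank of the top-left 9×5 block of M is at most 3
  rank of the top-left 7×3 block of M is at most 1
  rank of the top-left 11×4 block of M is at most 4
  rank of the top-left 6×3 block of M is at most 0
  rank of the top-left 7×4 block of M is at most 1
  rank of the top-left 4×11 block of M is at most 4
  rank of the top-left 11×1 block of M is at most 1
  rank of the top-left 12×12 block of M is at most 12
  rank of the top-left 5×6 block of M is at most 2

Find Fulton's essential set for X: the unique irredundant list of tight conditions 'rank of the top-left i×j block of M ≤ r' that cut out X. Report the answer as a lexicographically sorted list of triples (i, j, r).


Reconstructing r_w from the 44 given conditions:

  0 0 0 0 0 1 1 1 1 1 1 1
  0 0 0 0 1 2 2 2 2 2 2 2
  0 0 0 0 1 2 2 2 2 2 2 3
  0 0 0 0 1 2 2 2 3 3 3 4
  0 0 0 0 1 2 2 2 3 4 4 5
  0 0 0 0 1 2 2 3 4 5 5 6
  0 0 1 1 2 3 3 4 5 6 6 7
  0 0 1 1 2 3 3 4 5 6 7 8
  1 1 2 2 3 4 4 5 6 7 8 9
  1 2 3 3 4 5 5 6 7 8 9 10
  1 2 3 4 5 6 6 7 8 9 10 11
  1 2 3 4 5 6 7 8 9 10 11 12

giving w = (6, 5, 12, 9, 10, 8, 3, 11, 1, 2, 4, 7) via Δ²R.

ℓ(w)=41; the 8 essential cells (i,j,r):

[(1, 5, 0), (3, 11, 2), (5, 8, 2), (6, 4, 0), (6, 7, 2), (8, 2, 0), (8, 4, 1), (8, 7, 3)]


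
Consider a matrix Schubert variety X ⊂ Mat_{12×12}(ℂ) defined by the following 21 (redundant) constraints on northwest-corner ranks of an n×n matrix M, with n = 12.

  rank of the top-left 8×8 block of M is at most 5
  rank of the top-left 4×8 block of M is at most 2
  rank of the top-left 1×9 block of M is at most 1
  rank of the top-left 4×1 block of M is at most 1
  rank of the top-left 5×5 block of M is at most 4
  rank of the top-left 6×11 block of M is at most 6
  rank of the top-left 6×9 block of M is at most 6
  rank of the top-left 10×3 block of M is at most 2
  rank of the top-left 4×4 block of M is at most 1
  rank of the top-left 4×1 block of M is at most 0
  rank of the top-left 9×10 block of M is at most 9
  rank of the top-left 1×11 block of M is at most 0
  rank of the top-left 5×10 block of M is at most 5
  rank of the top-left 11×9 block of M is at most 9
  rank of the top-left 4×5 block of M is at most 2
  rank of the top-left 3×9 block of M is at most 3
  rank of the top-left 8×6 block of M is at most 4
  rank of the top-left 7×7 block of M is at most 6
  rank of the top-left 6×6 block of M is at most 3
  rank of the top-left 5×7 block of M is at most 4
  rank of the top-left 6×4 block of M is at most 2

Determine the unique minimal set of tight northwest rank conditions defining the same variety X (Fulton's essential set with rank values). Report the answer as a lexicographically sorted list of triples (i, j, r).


Propagating the 21 rank bounds to every northwest block:

  row 1: 0, 0, 0, 0, 0, 0, 0, 0, 0, 0, 0, 1
  row 2: 0, 1, 1, 1, 1, 1, 1, 1, 1, 1, 1, 2
  row 3: 0, 1, 1, 1, 2, 2, 2, 2, 2, 2, 2, 3
  row 4: 0, 1, 1, 1, 2, 2, 2, 2, 3, 3, 3, 4
  row 5: 1, 2, 2, 2, 3, 3, 3, 3, 4, 4, 4, 5
  row 6: 1, 2, 2, 2, 3, 3, 4, 4, 5, 5, 5, 6
  row 7: 1, 2, 2, 3, 4, 4, 5, 5, 6, 6, 6, 7
  row 8: 1, 2, 2, 3, 4, 4, 5, 5, 6, 7, 7, 8
  row 9: 1, 2, 2, 3, 4, 5, 6, 6, 7, 8, 8, 9
  row 10: 1, 2, 2, 3, 4, 5, 6, 7, 8, 9, 9, 10
  row 11: 1, 2, 3, 4, 5, 6, 7, 8, 9, 10, 10, 11
  row 12: 1, 2, 3, 4, 5, 6, 7, 8, 9, 10, 11, 12

so w = (12, 2, 5, 9, 1, 7, 4, 10, 6, 8, 3, 11).

9 SE-corners of the 30-cell Rothe diagram give Ess(w):

[(1, 11, 0), (4, 1, 0), (4, 4, 1), (4, 8, 2), (6, 4, 2), (6, 6, 3), (8, 6, 4), (8, 8, 5), (10, 3, 2)]


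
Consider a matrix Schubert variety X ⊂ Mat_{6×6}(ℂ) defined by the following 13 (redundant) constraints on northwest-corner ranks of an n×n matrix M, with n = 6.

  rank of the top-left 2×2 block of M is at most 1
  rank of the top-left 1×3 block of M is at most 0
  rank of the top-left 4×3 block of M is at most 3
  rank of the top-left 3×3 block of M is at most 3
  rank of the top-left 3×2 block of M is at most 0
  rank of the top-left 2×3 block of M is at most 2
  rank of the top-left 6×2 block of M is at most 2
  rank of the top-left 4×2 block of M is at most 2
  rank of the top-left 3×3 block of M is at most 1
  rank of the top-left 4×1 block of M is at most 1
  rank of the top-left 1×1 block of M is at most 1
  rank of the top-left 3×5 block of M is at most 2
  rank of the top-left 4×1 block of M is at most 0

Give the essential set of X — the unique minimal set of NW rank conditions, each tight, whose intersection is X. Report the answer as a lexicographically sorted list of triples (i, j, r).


The tightest implied rank at each (i,j), from the 13 conditions:

  i=1: 0 0 0 1 1 1
  i=2: 0 0 1 2 2 2
  i=3: 0 0 1 2 2 3
  i=4: 0 1 2 3 3 4
  i=5: 1 2 3 4 4 5
  i=6: 1 2 3 4 5 6

giving w = (4, 3, 6, 2, 1, 5) via Δ²R.

ℓ(w)=9; the 4 essential cells (i,j,r):

[(1, 3, 0), (3, 2, 0), (3, 5, 2), (4, 1, 0)]


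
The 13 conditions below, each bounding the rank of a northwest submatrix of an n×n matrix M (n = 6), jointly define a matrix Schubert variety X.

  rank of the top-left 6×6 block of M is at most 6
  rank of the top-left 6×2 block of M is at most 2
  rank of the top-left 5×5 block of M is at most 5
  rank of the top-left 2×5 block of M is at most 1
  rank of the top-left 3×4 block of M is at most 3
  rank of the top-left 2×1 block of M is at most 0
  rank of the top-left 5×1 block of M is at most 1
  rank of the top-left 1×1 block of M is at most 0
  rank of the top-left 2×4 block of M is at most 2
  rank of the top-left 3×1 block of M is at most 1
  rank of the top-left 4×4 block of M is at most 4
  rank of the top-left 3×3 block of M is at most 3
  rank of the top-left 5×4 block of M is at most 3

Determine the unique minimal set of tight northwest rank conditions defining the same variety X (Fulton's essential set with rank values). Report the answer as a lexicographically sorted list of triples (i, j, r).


Computing R[i][j] = min implied NW-rank bound (n=6, 13 conditions):

  0 1 1 1 1 1
  0 1 1 1 1 2
  1 2 2 2 2 3
  1 2 3 3 3 4
  1 2 3 3 4 5
  1 2 3 4 5 6

giving w = (2, 6, 1, 3, 5, 4) via Δ²R.

Rothe diagram D(w) (6 cells), 3 SE-corners (essential conditions):

[(2, 1, 0), (2, 5, 1), (5, 4, 3)]
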